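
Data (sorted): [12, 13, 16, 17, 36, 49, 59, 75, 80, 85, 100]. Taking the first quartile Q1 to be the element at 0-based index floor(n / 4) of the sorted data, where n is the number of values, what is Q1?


The list has n = 11 elements.
Q1 index = floor(11 / 4) = floor(2.75) = 2
Counting from index 0 in the sorted data, the element at index 2 is 16.
Final answer: 16


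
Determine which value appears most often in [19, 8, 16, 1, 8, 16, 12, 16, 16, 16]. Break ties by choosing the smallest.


Count the frequency of each value:
  1 appears 1 time(s)
  8 appears 2 time(s)
  12 appears 1 time(s)
  16 appears 5 time(s)
  19 appears 1 time(s)
Maximum frequency is 5.
Only 16 reaches that frequency, so it is the mode.
Final answer: 16


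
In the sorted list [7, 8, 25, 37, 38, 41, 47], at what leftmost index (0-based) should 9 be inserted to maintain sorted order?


List is sorted: [7, 8, 25, 37, 38, 41, 47]
We need the leftmost position where 9 can be inserted, i.e. the first index whose element is >= 9 (or the end of the list if none is).
Binary search with low=0, high=7 (0-based indices):
  low=0, high=7, mid=3: a[3]=37 >= 9, so high = 3
  low=0, high=3, mid=1: a[1]=8 < 9, so low = 2
  low=2, high=3, mid=2: a[2]=25 >= 9, so high = 2
Now low = high = 2, so the insertion index is 2.
Final answer: 2


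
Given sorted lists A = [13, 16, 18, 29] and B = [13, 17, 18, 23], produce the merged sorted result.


List A: [13, 16, 18, 29]
List B: [13, 17, 18, 23]
Repeatedly compare the front elements and take the smaller:
  13 vs 13 -> take 13
  16 vs 13 -> take 13
  16 vs 17 -> take 16
  18 vs 17 -> take 17
  18 vs 18 -> take 18
  29 vs 18 -> take 18
  29 vs 23 -> take 23
  B is exhausted; append the rest of A: [29]
Final answer: [13, 13, 16, 17, 18, 18, 23, 29]


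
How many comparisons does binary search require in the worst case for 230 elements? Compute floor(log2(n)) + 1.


Binary search halves the search space each step.
Maximum comparisons = floor(log2(230)) + 1
log2(230) = 7.8455
floor(log2(230)) = 7, so 7 + 1 = 8
Final answer: 8


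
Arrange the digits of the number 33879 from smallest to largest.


The number 33879 has digits: 3, 3, 8, 7, 9
Sorted: 3, 3, 7, 8, 9
Joining the sorted digits gives the result.
Final answer: 33789


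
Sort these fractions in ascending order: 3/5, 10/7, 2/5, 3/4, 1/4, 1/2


Convert to decimal for comparison:
  3/5 = 0.6
  10/7 = 1.4286
  2/5 = 0.4
  3/4 = 0.75
  1/4 = 0.25
  1/2 = 0.5
Decimals in increasing order: 0.25 < 0.4 < 0.5 < 0.6 < 0.75 < 1.4286
Writing each back as its fraction gives the sorted order.
Final answer: 1/4, 2/5, 1/2, 3/5, 3/4, 10/7


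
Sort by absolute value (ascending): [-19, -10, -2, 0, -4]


Compute absolute values:
  |-19| = 19
  |-10| = 10
  |-2| = 2
  |0| = 0
  |-4| = 4
Absolute values in increasing order: 0 < 2 < 4 < 10 < 19
Listing the original numbers in that order gives the answer.
Final answer: [0, -2, -4, -10, -19]


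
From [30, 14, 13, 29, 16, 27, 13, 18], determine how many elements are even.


Check each element:
  30 is even
  14 is even
  13 is odd
  29 is odd
  16 is even
  27 is odd
  13 is odd
  18 is even
Evens: [30, 14, 16, 18]
Count of evens = 4
Final answer: 4


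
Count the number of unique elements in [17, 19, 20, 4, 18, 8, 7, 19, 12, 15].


List all unique values:
Distinct values: [4, 7, 8, 12, 15, 17, 18, 19, 20]
Count = 9
Final answer: 9


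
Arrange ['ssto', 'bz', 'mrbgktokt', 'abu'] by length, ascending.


Compute lengths:
  'ssto' has length 4
  'bz' has length 2
  'mrbgktokt' has length 9
  'abu' has length 3
Lengths in increasing order: 2 < 3 < 4 < 9
Listing the words in that order gives the answer.
Final answer: ['bz', 'abu', 'ssto', 'mrbgktokt']


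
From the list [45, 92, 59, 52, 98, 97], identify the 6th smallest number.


Sort ascending: [45, 52, 59, 92, 97, 98]
The 6th element (1-indexed) is at index 5.
Value = 98
Final answer: 98


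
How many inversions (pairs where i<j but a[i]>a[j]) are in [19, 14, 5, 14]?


For each element, count the later elements that are smaller than it:
  19 (index 0): smaller elements after it = [14, 5, 14] -> 3
  14 (index 1): smaller elements after it = [5] -> 1
  5 (index 2): smaller elements after it = [] -> 0
Total inversions = 3 + 1 + 0 = 4
Final answer: 4


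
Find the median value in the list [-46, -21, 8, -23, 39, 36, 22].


First, sort the list: [-46, -23, -21, 8, 22, 36, 39]
The list has 7 elements (odd count).
The middle index is 3 (0-based), and the element there is 8.
Final answer: 8


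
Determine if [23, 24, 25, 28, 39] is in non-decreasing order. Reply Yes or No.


Check consecutive pairs:
  23 <= 24? True
  24 <= 25? True
  25 <= 28? True
  28 <= 39? True
Every consecutive pair is in order, so the list is non-decreasing.
Final answer: Yes


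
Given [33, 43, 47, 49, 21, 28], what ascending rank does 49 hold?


Sort ascending: [21, 28, 33, 43, 47, 49]
Find 49 in the sorted list.
49 is at position 6 (1-indexed).
Final answer: 6


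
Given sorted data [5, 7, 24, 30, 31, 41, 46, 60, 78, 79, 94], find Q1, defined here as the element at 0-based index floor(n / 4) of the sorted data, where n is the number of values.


The list has n = 11 elements.
Q1 index = floor(11 / 4) = floor(2.75) = 2
Counting from index 0 in the sorted data, the element at index 2 is 24.
Final answer: 24


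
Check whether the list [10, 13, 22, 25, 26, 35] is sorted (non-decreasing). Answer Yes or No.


Check consecutive pairs:
  10 <= 13? True
  13 <= 22? True
  22 <= 25? True
  25 <= 26? True
  26 <= 35? True
Every consecutive pair is in order, so the list is non-decreasing.
Final answer: Yes


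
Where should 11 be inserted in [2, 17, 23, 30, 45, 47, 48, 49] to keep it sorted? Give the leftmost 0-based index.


List is sorted: [2, 17, 23, 30, 45, 47, 48, 49]
We need the leftmost position where 11 can be inserted, i.e. the first index whose element is >= 11 (or the end of the list if none is).
Binary search with low=0, high=8 (0-based indices):
  low=0, high=8, mid=4: a[4]=45 >= 11, so high = 4
  low=0, high=4, mid=2: a[2]=23 >= 11, so high = 2
  low=0, high=2, mid=1: a[1]=17 >= 11, so high = 1
  low=0, high=1, mid=0: a[0]=2 < 11, so low = 1
Now low = high = 1, so the insertion index is 1.
Final answer: 1


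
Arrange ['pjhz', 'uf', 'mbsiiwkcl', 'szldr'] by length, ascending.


Compute lengths:
  'pjhz' has length 4
  'uf' has length 2
  'mbsiiwkcl' has length 9
  'szldr' has length 5
Lengths in increasing order: 2 < 4 < 5 < 9
Listing the words in that order gives the answer.
Final answer: ['uf', 'pjhz', 'szldr', 'mbsiiwkcl']


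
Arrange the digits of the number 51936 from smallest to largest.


The number 51936 has digits: 5, 1, 9, 3, 6
Sorted: 1, 3, 5, 6, 9
Joining the sorted digits gives the result.
Final answer: 13569


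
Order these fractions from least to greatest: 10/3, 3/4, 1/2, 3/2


Convert to decimal for comparison:
  10/3 = 3.3333
  3/4 = 0.75
  1/2 = 0.5
  3/2 = 1.5
Decimals in increasing order: 0.5 < 0.75 < 1.5 < 3.3333
Writing each back as its fraction gives the sorted order.
Final answer: 1/2, 3/4, 3/2, 10/3


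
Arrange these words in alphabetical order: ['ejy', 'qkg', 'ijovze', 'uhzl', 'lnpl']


Compare strings character by character (the first differing letter decides):
  'ejy' < 'ijovze' since 'e' < 'i' at position 1
  'ijovze' < 'lnpl' since 'i' < 'l' at position 1
  'lnpl' < 'qkg' since 'l' < 'q' at position 1
  'qkg' < 'uhzl' since 'q' < 'u' at position 1
Chaining these comparisons gives the alphabetical order.
Final answer: ['ejy', 'ijovze', 'lnpl', 'qkg', 'uhzl']


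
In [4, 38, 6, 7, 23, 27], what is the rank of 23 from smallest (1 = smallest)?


Sort ascending: [4, 6, 7, 23, 27, 38]
Find 23 in the sorted list.
23 is at position 4 (1-indexed).
Final answer: 4


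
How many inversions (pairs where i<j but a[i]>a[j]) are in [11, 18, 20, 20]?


For each element, count the later elements that are smaller than it:
  11 (index 0): smaller elements after it = [] -> 0
  18 (index 1): smaller elements after it = [] -> 0
  20 (index 2): smaller elements after it = [] -> 0
Total inversions = 0 + 0 + 0 = 0
Final answer: 0


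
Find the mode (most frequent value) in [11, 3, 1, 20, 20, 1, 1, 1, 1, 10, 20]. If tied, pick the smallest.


Count the frequency of each value:
  1 appears 5 time(s)
  3 appears 1 time(s)
  10 appears 1 time(s)
  11 appears 1 time(s)
  20 appears 3 time(s)
Maximum frequency is 5.
Only 1 reaches that frequency, so it is the mode.
Final answer: 1


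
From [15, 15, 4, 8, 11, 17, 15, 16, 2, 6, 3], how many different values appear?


List all unique values:
Distinct values: [2, 3, 4, 6, 8, 11, 15, 16, 17]
Count = 9
Final answer: 9


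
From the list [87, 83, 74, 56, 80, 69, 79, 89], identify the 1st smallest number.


Sort ascending: [56, 69, 74, 79, 80, 83, 87, 89]
The 1st element (1-indexed) is at index 0.
Value = 56
Final answer: 56


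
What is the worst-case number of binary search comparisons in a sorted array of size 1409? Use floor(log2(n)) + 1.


Binary search halves the search space each step.
Maximum comparisons = floor(log2(1409)) + 1
log2(1409) = 10.4605
floor(log2(1409)) = 10, so 10 + 1 = 11
Final answer: 11


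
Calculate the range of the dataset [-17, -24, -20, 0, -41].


Maximum value: 0
Minimum value: -41
Range = 0 - (-41) = 41
Final answer: 41


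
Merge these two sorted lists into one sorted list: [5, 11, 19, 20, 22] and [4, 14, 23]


List A: [5, 11, 19, 20, 22]
List B: [4, 14, 23]
Repeatedly compare the front elements and take the smaller:
  5 vs 4 -> take 4
  5 vs 14 -> take 5
  11 vs 14 -> take 11
  19 vs 14 -> take 14
  19 vs 23 -> take 19
  20 vs 23 -> take 20
  22 vs 23 -> take 22
  A is exhausted; append the rest of B: [23]
Final answer: [4, 5, 11, 14, 19, 20, 22, 23]


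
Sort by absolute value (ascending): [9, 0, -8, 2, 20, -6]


Compute absolute values:
  |9| = 9
  |0| = 0
  |-8| = 8
  |2| = 2
  |20| = 20
  |-6| = 6
Absolute values in increasing order: 0 < 2 < 6 < 8 < 9 < 20
Listing the original numbers in that order gives the answer.
Final answer: [0, 2, -6, -8, 9, 20]


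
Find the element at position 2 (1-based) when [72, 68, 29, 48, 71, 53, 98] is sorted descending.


Sort descending: [98, 72, 71, 68, 53, 48, 29]
The 2nd element (1-indexed) is at index 1.
Value = 72
Final answer: 72


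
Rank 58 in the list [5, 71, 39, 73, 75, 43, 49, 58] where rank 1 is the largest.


Sort descending: [75, 73, 71, 58, 49, 43, 39, 5]
Find 58 in the sorted list.
58 is at position 4.
Final answer: 4


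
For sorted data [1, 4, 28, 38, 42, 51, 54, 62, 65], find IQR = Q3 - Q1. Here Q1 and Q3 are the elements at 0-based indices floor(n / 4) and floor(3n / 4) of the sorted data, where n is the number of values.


The data has n = 9 elements.
Q1 index = floor(9 / 4) = floor(2.25) = 2; Q3 index = floor(3 * 9 / 4) = floor(6.75) = 6
Q1 = element at index 2 = 28
Q3 = element at index 6 = 54
IQR = 54 - 28 = 26
Final answer: 26


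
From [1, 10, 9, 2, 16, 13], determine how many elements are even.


Check each element:
  1 is odd
  10 is even
  9 is odd
  2 is even
  16 is even
  13 is odd
Evens: [10, 2, 16]
Count of evens = 3
Final answer: 3


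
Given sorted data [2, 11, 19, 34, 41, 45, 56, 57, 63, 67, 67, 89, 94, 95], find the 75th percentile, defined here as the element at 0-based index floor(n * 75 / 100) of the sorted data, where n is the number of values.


The dataset has n = 14 elements.
Index = floor(14 * 75 / 100) = floor(1050 / 100) = floor(10.5) = 10
Counting from index 0 in the sorted data, the element at index 10 is 67.
Final answer: 67


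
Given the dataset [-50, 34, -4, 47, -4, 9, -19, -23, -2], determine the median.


First, sort the list: [-50, -23, -19, -4, -4, -2, 9, 34, 47]
The list has 9 elements (odd count).
The middle index is 4 (0-based), and the element there is -4.
Final answer: -4


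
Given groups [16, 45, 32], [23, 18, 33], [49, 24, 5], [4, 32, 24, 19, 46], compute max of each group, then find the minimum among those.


Find max of each group:
  Group 1: [16, 45, 32] -> max = 45
  Group 2: [23, 18, 33] -> max = 33
  Group 3: [49, 24, 5] -> max = 49
  Group 4: [4, 32, 24, 19, 46] -> max = 46
Maxes: [45, 33, 49, 46]
Minimum of maxes = 33
Final answer: 33


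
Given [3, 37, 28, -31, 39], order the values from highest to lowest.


Original list: [3, 37, 28, -31, 39]
Repeatedly take the largest remaining element:
  Remaining [3, 37, 28, -31, 39] -> largest is 39
  Remaining [3, 37, 28, -31] -> largest is 37
  Remaining [3, 28, -31] -> largest is 28
  Remaining [3, -31] -> largest is 3
  Remaining [-31] -> largest is -31
Collecting the picks in order gives the descending list.
Final answer: [39, 37, 28, 3, -31]


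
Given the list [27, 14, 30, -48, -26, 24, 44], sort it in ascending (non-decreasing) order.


Original list: [27, 14, 30, -48, -26, 24, 44]
Repeatedly take the smallest remaining element:
  Remaining [27, 14, 30, -48, -26, 24, 44] -> smallest is -48
  Remaining [27, 14, 30, -26, 24, 44] -> smallest is -26
  Remaining [27, 14, 30, 24, 44] -> smallest is 14
  Remaining [27, 30, 24, 44] -> smallest is 24
  Remaining [27, 30, 44] -> smallest is 27
  Remaining [30, 44] -> smallest is 30
  Remaining [44] -> smallest is 44
Collecting the picks in order gives the sorted list.
Final answer: [-48, -26, 14, 24, 27, 30, 44]


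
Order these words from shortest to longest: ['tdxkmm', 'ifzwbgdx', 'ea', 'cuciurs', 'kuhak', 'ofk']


Compute lengths:
  'tdxkmm' has length 6
  'ifzwbgdx' has length 8
  'ea' has length 2
  'cuciurs' has length 7
  'kuhak' has length 5
  'ofk' has length 3
Lengths in increasing order: 2 < 3 < 5 < 6 < 7 < 8
Listing the words in that order gives the answer.
Final answer: ['ea', 'ofk', 'kuhak', 'tdxkmm', 'cuciurs', 'ifzwbgdx']


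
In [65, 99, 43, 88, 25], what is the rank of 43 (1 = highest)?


Sort descending: [99, 88, 65, 43, 25]
Find 43 in the sorted list.
43 is at position 4.
Final answer: 4


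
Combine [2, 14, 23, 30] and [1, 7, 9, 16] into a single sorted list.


List A: [2, 14, 23, 30]
List B: [1, 7, 9, 16]
Repeatedly compare the front elements and take the smaller:
  2 vs 1 -> take 1
  2 vs 7 -> take 2
  14 vs 7 -> take 7
  14 vs 9 -> take 9
  14 vs 16 -> take 14
  23 vs 16 -> take 16
  B is exhausted; append the rest of A: [23, 30]
Final answer: [1, 2, 7, 9, 14, 16, 23, 30]


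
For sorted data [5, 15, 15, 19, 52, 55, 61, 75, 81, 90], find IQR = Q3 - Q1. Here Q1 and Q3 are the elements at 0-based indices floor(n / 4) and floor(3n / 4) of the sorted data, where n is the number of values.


The data has n = 10 elements.
Q1 index = floor(10 / 4) = floor(2.5) = 2; Q3 index = floor(3 * 10 / 4) = floor(7.5) = 7
Q1 = element at index 2 = 15
Q3 = element at index 7 = 75
IQR = 75 - 15 = 60
Final answer: 60


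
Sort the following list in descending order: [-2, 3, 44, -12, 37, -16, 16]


Original list: [-2, 3, 44, -12, 37, -16, 16]
Repeatedly take the largest remaining element:
  Remaining [-2, 3, 44, -12, 37, -16, 16] -> largest is 44
  Remaining [-2, 3, -12, 37, -16, 16] -> largest is 37
  Remaining [-2, 3, -12, -16, 16] -> largest is 16
  Remaining [-2, 3, -12, -16] -> largest is 3
  Remaining [-2, -12, -16] -> largest is -2
  Remaining [-12, -16] -> largest is -12
  Remaining [-16] -> largest is -16
Collecting the picks in order gives the descending list.
Final answer: [44, 37, 16, 3, -2, -12, -16]


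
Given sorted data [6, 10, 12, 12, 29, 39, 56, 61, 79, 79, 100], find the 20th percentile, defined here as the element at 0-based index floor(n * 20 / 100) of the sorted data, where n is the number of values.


The dataset has n = 11 elements.
Index = floor(11 * 20 / 100) = floor(220 / 100) = floor(2.2) = 2
Counting from index 0 in the sorted data, the element at index 2 is 12.
Final answer: 12


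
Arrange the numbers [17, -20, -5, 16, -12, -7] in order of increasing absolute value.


Compute absolute values:
  |17| = 17
  |-20| = 20
  |-5| = 5
  |16| = 16
  |-12| = 12
  |-7| = 7
Absolute values in increasing order: 5 < 7 < 12 < 16 < 17 < 20
Listing the original numbers in that order gives the answer.
Final answer: [-5, -7, -12, 16, 17, -20]


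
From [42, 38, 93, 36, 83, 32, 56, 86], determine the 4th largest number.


Sort descending: [93, 86, 83, 56, 42, 38, 36, 32]
The 4th element (1-indexed) is at index 3.
Value = 56
Final answer: 56


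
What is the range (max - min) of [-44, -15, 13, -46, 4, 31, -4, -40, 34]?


Maximum value: 34
Minimum value: -46
Range = 34 - (-46) = 80
Final answer: 80


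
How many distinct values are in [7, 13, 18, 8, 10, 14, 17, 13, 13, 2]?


List all unique values:
Distinct values: [2, 7, 8, 10, 13, 14, 17, 18]
Count = 8
Final answer: 8


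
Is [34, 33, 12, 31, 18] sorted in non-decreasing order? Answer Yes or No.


Check consecutive pairs:
  34 <= 33? False
  33 <= 12? False
  12 <= 31? True
  31 <= 18? False
3 consecutive pair(s) are out of order, so the list is not sorted.
Final answer: No


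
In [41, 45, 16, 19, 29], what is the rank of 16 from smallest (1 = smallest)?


Sort ascending: [16, 19, 29, 41, 45]
Find 16 in the sorted list.
16 is at position 1 (1-indexed).
Final answer: 1


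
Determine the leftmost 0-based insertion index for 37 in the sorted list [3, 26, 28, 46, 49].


List is sorted: [3, 26, 28, 46, 49]
We need the leftmost position where 37 can be inserted, i.e. the first index whose element is >= 37 (or the end of the list if none is).
Binary search with low=0, high=5 (0-based indices):
  low=0, high=5, mid=2: a[2]=28 < 37, so low = 3
  low=3, high=5, mid=4: a[4]=49 >= 37, so high = 4
  low=3, high=4, mid=3: a[3]=46 >= 37, so high = 3
Now low = high = 3, so the insertion index is 3.
Final answer: 3


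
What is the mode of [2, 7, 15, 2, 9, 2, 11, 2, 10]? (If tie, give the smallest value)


Count the frequency of each value:
  2 appears 4 time(s)
  7 appears 1 time(s)
  9 appears 1 time(s)
  10 appears 1 time(s)
  11 appears 1 time(s)
  15 appears 1 time(s)
Maximum frequency is 4.
Only 2 reaches that frequency, so it is the mode.
Final answer: 2


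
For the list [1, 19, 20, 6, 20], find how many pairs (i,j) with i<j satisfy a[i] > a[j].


For each element, count the later elements that are smaller than it:
  1 (index 0): smaller elements after it = [] -> 0
  19 (index 1): smaller elements after it = [6] -> 1
  20 (index 2): smaller elements after it = [6] -> 1
  6 (index 3): smaller elements after it = [] -> 0
Total inversions = 0 + 1 + 1 + 0 = 2
Final answer: 2


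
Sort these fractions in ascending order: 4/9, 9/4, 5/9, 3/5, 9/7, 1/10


Convert to decimal for comparison:
  4/9 = 0.4444
  9/4 = 2.25
  5/9 = 0.5556
  3/5 = 0.6
  9/7 = 1.2857
  1/10 = 0.1
Decimals in increasing order: 0.1 < 0.4444 < 0.5556 < 0.6 < 1.2857 < 2.25
Writing each back as its fraction gives the sorted order.
Final answer: 1/10, 4/9, 5/9, 3/5, 9/7, 9/4


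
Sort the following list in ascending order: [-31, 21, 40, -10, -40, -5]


Original list: [-31, 21, 40, -10, -40, -5]
Repeatedly take the smallest remaining element:
  Remaining [-31, 21, 40, -10, -40, -5] -> smallest is -40
  Remaining [-31, 21, 40, -10, -5] -> smallest is -31
  Remaining [21, 40, -10, -5] -> smallest is -10
  Remaining [21, 40, -5] -> smallest is -5
  Remaining [21, 40] -> smallest is 21
  Remaining [40] -> smallest is 40
Collecting the picks in order gives the sorted list.
Final answer: [-40, -31, -10, -5, 21, 40]


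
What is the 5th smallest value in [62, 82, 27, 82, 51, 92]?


Sort ascending: [27, 51, 62, 82, 82, 92]
The 5th element (1-indexed) is at index 4.
Value = 82
Final answer: 82


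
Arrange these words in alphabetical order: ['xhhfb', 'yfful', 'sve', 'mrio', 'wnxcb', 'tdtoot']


Compare strings character by character (the first differing letter decides):
  'mrio' < 'sve' since 'm' < 's' at position 1
  'sve' < 'tdtoot' since 's' < 't' at position 1
  'tdtoot' < 'wnxcb' since 't' < 'w' at position 1
  'wnxcb' < 'xhhfb' since 'w' < 'x' at position 1
  'xhhfb' < 'yfful' since 'x' < 'y' at position 1
Chaining these comparisons gives the alphabetical order.
Final answer: ['mrio', 'sve', 'tdtoot', 'wnxcb', 'xhhfb', 'yfful']


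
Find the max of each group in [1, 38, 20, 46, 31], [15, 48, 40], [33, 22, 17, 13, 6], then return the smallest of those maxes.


Find max of each group:
  Group 1: [1, 38, 20, 46, 31] -> max = 46
  Group 2: [15, 48, 40] -> max = 48
  Group 3: [33, 22, 17, 13, 6] -> max = 33
Maxes: [46, 48, 33]
Minimum of maxes = 33
Final answer: 33


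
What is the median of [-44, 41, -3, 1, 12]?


First, sort the list: [-44, -3, 1, 12, 41]
The list has 5 elements (odd count).
The middle index is 2 (0-based), and the element there is 1.
Final answer: 1


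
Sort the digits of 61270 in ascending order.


The number 61270 has digits: 6, 1, 2, 7, 0
Sorted: 0, 1, 2, 6, 7
Joining the sorted digits gives the result.
Final answer: 01267


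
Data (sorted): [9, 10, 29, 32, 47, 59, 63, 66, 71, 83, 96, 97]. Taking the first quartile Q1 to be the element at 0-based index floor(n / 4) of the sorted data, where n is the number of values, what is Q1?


The list has n = 12 elements.
Q1 index = floor(12 / 4) = floor(3) = 3
Counting from index 0 in the sorted data, the element at index 3 is 32.
Final answer: 32


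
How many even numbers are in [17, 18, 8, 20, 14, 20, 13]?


Check each element:
  17 is odd
  18 is even
  8 is even
  20 is even
  14 is even
  20 is even
  13 is odd
Evens: [18, 8, 20, 14, 20]
Count of evens = 5
Final answer: 5


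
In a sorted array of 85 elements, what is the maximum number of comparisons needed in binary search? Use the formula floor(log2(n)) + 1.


Binary search halves the search space each step.
Maximum comparisons = floor(log2(85)) + 1
log2(85) = 6.4094
floor(log2(85)) = 6, so 6 + 1 = 7
Final answer: 7


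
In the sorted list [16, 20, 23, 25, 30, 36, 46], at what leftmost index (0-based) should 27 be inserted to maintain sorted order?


List is sorted: [16, 20, 23, 25, 30, 36, 46]
We need the leftmost position where 27 can be inserted, i.e. the first index whose element is >= 27 (or the end of the list if none is).
Binary search with low=0, high=7 (0-based indices):
  low=0, high=7, mid=3: a[3]=25 < 27, so low = 4
  low=4, high=7, mid=5: a[5]=36 >= 27, so high = 5
  low=4, high=5, mid=4: a[4]=30 >= 27, so high = 4
Now low = high = 4, so the insertion index is 4.
Final answer: 4


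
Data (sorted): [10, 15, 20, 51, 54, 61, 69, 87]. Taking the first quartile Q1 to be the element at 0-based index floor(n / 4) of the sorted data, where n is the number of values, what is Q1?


The list has n = 8 elements.
Q1 index = floor(8 / 4) = floor(2) = 2
Counting from index 0 in the sorted data, the element at index 2 is 20.
Final answer: 20


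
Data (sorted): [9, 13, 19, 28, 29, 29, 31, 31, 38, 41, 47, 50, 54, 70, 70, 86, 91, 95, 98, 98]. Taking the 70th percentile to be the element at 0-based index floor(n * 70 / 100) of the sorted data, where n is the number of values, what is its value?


The dataset has n = 20 elements.
Index = floor(20 * 70 / 100) = floor(1400 / 100) = floor(14) = 14
Counting from index 0 in the sorted data, the element at index 14 is 70.
Final answer: 70


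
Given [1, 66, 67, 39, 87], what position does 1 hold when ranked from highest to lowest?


Sort descending: [87, 67, 66, 39, 1]
Find 1 in the sorted list.
1 is at position 5.
Final answer: 5


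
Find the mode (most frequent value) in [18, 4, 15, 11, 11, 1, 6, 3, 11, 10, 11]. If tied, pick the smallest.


Count the frequency of each value:
  1 appears 1 time(s)
  3 appears 1 time(s)
  4 appears 1 time(s)
  6 appears 1 time(s)
  10 appears 1 time(s)
  11 appears 4 time(s)
  15 appears 1 time(s)
  18 appears 1 time(s)
Maximum frequency is 4.
Only 11 reaches that frequency, so it is the mode.
Final answer: 11


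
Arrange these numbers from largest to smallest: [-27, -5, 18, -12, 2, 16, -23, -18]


Original list: [-27, -5, 18, -12, 2, 16, -23, -18]
Repeatedly take the largest remaining element:
  Remaining [-27, -5, 18, -12, 2, 16, -23, -18] -> largest is 18
  Remaining [-27, -5, -12, 2, 16, -23, -18] -> largest is 16
  Remaining [-27, -5, -12, 2, -23, -18] -> largest is 2
  Remaining [-27, -5, -12, -23, -18] -> largest is -5
  Remaining [-27, -12, -23, -18] -> largest is -12
  Remaining [-27, -23, -18] -> largest is -18
  Remaining [-27, -23] -> largest is -23
  Remaining [-27] -> largest is -27
Collecting the picks in order gives the descending list.
Final answer: [18, 16, 2, -5, -12, -18, -23, -27]


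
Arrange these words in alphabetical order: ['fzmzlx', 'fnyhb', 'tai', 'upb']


Compare strings character by character (the first differing letter decides):
  'fnyhb' < 'fzmzlx' since 'n' < 'z' at position 2
  'fzmzlx' < 'tai' since 'f' < 't' at position 1
  'tai' < 'upb' since 't' < 'u' at position 1
Chaining these comparisons gives the alphabetical order.
Final answer: ['fnyhb', 'fzmzlx', 'tai', 'upb']


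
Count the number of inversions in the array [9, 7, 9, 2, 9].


For each element, count the later elements that are smaller than it:
  9 (index 0): smaller elements after it = [7, 2] -> 2
  7 (index 1): smaller elements after it = [2] -> 1
  9 (index 2): smaller elements after it = [2] -> 1
  2 (index 3): smaller elements after it = [] -> 0
Total inversions = 2 + 1 + 1 + 0 = 4
Final answer: 4


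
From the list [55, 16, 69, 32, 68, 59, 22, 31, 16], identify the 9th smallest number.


Sort ascending: [16, 16, 22, 31, 32, 55, 59, 68, 69]
The 9th element (1-indexed) is at index 8.
Value = 69
Final answer: 69


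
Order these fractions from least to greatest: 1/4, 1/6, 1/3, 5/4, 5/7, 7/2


Convert to decimal for comparison:
  1/4 = 0.25
  1/6 = 0.1667
  1/3 = 0.3333
  5/4 = 1.25
  5/7 = 0.7143
  7/2 = 3.5
Decimals in increasing order: 0.1667 < 0.25 < 0.3333 < 0.7143 < 1.25 < 3.5
Writing each back as its fraction gives the sorted order.
Final answer: 1/6, 1/4, 1/3, 5/7, 5/4, 7/2


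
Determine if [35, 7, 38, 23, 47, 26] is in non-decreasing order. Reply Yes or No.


Check consecutive pairs:
  35 <= 7? False
  7 <= 38? True
  38 <= 23? False
  23 <= 47? True
  47 <= 26? False
3 consecutive pair(s) are out of order, so the list is not sorted.
Final answer: No


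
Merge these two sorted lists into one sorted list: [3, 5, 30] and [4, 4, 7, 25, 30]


List A: [3, 5, 30]
List B: [4, 4, 7, 25, 30]
Repeatedly compare the front elements and take the smaller:
  3 vs 4 -> take 3
  5 vs 4 -> take 4
  5 vs 4 -> take 4
  5 vs 7 -> take 5
  30 vs 7 -> take 7
  30 vs 25 -> take 25
  30 vs 30 -> take 30
  A is exhausted; append the rest of B: [30]
Final answer: [3, 4, 4, 5, 7, 25, 30, 30]


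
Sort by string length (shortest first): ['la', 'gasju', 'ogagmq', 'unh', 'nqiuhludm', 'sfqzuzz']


Compute lengths:
  'la' has length 2
  'gasju' has length 5
  'ogagmq' has length 6
  'unh' has length 3
  'nqiuhludm' has length 9
  'sfqzuzz' has length 7
Lengths in increasing order: 2 < 3 < 5 < 6 < 7 < 9
Listing the words in that order gives the answer.
Final answer: ['la', 'unh', 'gasju', 'ogagmq', 'sfqzuzz', 'nqiuhludm']


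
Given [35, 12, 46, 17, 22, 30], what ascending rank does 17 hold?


Sort ascending: [12, 17, 22, 30, 35, 46]
Find 17 in the sorted list.
17 is at position 2 (1-indexed).
Final answer: 2


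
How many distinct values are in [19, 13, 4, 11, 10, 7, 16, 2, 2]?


List all unique values:
Distinct values: [2, 4, 7, 10, 11, 13, 16, 19]
Count = 8
Final answer: 8


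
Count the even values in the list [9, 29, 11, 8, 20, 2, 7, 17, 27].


Check each element:
  9 is odd
  29 is odd
  11 is odd
  8 is even
  20 is even
  2 is even
  7 is odd
  17 is odd
  27 is odd
Evens: [8, 20, 2]
Count of evens = 3
Final answer: 3


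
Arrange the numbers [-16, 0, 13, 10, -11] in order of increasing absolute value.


Compute absolute values:
  |-16| = 16
  |0| = 0
  |13| = 13
  |10| = 10
  |-11| = 11
Absolute values in increasing order: 0 < 10 < 11 < 13 < 16
Listing the original numbers in that order gives the answer.
Final answer: [0, 10, -11, 13, -16]


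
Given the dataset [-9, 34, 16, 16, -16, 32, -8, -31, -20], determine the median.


First, sort the list: [-31, -20, -16, -9, -8, 16, 16, 32, 34]
The list has 9 elements (odd count).
The middle index is 4 (0-based), and the element there is -8.
Final answer: -8


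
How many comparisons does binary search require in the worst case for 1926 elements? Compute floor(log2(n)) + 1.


Binary search halves the search space each step.
Maximum comparisons = floor(log2(1926)) + 1
log2(1926) = 10.9114
floor(log2(1926)) = 10, so 10 + 1 = 11
Final answer: 11


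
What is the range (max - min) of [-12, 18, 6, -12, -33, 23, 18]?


Maximum value: 23
Minimum value: -33
Range = 23 - (-33) = 56
Final answer: 56


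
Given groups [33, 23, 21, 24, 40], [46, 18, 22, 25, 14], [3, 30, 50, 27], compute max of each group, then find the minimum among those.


Find max of each group:
  Group 1: [33, 23, 21, 24, 40] -> max = 40
  Group 2: [46, 18, 22, 25, 14] -> max = 46
  Group 3: [3, 30, 50, 27] -> max = 50
Maxes: [40, 46, 50]
Minimum of maxes = 40
Final answer: 40


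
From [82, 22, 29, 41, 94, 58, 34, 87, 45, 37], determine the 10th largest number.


Sort descending: [94, 87, 82, 58, 45, 41, 37, 34, 29, 22]
The 10th element (1-indexed) is at index 9.
Value = 22
Final answer: 22


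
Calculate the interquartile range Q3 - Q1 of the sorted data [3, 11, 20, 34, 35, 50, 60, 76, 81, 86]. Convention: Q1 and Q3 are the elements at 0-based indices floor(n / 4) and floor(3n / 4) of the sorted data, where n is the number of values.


The data has n = 10 elements.
Q1 index = floor(10 / 4) = floor(2.5) = 2; Q3 index = floor(3 * 10 / 4) = floor(7.5) = 7
Q1 = element at index 2 = 20
Q3 = element at index 7 = 76
IQR = 76 - 20 = 56
Final answer: 56


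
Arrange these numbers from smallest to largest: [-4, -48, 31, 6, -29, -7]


Original list: [-4, -48, 31, 6, -29, -7]
Repeatedly take the smallest remaining element:
  Remaining [-4, -48, 31, 6, -29, -7] -> smallest is -48
  Remaining [-4, 31, 6, -29, -7] -> smallest is -29
  Remaining [-4, 31, 6, -7] -> smallest is -7
  Remaining [-4, 31, 6] -> smallest is -4
  Remaining [31, 6] -> smallest is 6
  Remaining [31] -> smallest is 31
Collecting the picks in order gives the sorted list.
Final answer: [-48, -29, -7, -4, 6, 31]


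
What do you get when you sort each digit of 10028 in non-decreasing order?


The number 10028 has digits: 1, 0, 0, 2, 8
Sorted: 0, 0, 1, 2, 8
Joining the sorted digits gives the result.
Final answer: 00128


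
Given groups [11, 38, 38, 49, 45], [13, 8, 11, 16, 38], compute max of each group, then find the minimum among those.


Find max of each group:
  Group 1: [11, 38, 38, 49, 45] -> max = 49
  Group 2: [13, 8, 11, 16, 38] -> max = 38
Maxes: [49, 38]
Minimum of maxes = 38
Final answer: 38


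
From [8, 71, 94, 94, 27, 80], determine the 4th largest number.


Sort descending: [94, 94, 80, 71, 27, 8]
The 4th element (1-indexed) is at index 3.
Value = 71
Final answer: 71


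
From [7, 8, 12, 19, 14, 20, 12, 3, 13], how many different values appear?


List all unique values:
Distinct values: [3, 7, 8, 12, 13, 14, 19, 20]
Count = 8
Final answer: 8


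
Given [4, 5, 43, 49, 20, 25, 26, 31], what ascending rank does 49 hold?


Sort ascending: [4, 5, 20, 25, 26, 31, 43, 49]
Find 49 in the sorted list.
49 is at position 8 (1-indexed).
Final answer: 8


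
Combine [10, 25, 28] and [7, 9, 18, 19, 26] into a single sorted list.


List A: [10, 25, 28]
List B: [7, 9, 18, 19, 26]
Repeatedly compare the front elements and take the smaller:
  10 vs 7 -> take 7
  10 vs 9 -> take 9
  10 vs 18 -> take 10
  25 vs 18 -> take 18
  25 vs 19 -> take 19
  25 vs 26 -> take 25
  28 vs 26 -> take 26
  B is exhausted; append the rest of A: [28]
Final answer: [7, 9, 10, 18, 19, 25, 26, 28]


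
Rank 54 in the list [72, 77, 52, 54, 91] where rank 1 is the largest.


Sort descending: [91, 77, 72, 54, 52]
Find 54 in the sorted list.
54 is at position 4.
Final answer: 4


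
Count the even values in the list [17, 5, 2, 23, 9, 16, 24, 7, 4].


Check each element:
  17 is odd
  5 is odd
  2 is even
  23 is odd
  9 is odd
  16 is even
  24 is even
  7 is odd
  4 is even
Evens: [2, 16, 24, 4]
Count of evens = 4
Final answer: 4


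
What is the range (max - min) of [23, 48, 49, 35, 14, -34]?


Maximum value: 49
Minimum value: -34
Range = 49 - (-34) = 83
Final answer: 83


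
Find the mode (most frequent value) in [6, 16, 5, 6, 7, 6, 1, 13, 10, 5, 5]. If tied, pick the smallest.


Count the frequency of each value:
  1 appears 1 time(s)
  5 appears 3 time(s)
  6 appears 3 time(s)
  7 appears 1 time(s)
  10 appears 1 time(s)
  13 appears 1 time(s)
  16 appears 1 time(s)
Maximum frequency is 3.
Values reaching that frequency: [5, 6]; the smallest is 5.
Final answer: 5


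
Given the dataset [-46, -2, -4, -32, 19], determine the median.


First, sort the list: [-46, -32, -4, -2, 19]
The list has 5 elements (odd count).
The middle index is 2 (0-based), and the element there is -4.
Final answer: -4


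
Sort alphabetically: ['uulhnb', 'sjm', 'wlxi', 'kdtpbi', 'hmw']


Compare strings character by character (the first differing letter decides):
  'hmw' < 'kdtpbi' since 'h' < 'k' at position 1
  'kdtpbi' < 'sjm' since 'k' < 's' at position 1
  'sjm' < 'uulhnb' since 's' < 'u' at position 1
  'uulhnb' < 'wlxi' since 'u' < 'w' at position 1
Chaining these comparisons gives the alphabetical order.
Final answer: ['hmw', 'kdtpbi', 'sjm', 'uulhnb', 'wlxi']


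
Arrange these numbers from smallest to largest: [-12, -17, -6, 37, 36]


Original list: [-12, -17, -6, 37, 36]
Repeatedly take the smallest remaining element:
  Remaining [-12, -17, -6, 37, 36] -> smallest is -17
  Remaining [-12, -6, 37, 36] -> smallest is -12
  Remaining [-6, 37, 36] -> smallest is -6
  Remaining [37, 36] -> smallest is 36
  Remaining [37] -> smallest is 37
Collecting the picks in order gives the sorted list.
Final answer: [-17, -12, -6, 36, 37]


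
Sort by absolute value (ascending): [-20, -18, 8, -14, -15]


Compute absolute values:
  |-20| = 20
  |-18| = 18
  |8| = 8
  |-14| = 14
  |-15| = 15
Absolute values in increasing order: 8 < 14 < 15 < 18 < 20
Listing the original numbers in that order gives the answer.
Final answer: [8, -14, -15, -18, -20]


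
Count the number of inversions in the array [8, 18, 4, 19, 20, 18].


For each element, count the later elements that are smaller than it:
  8 (index 0): smaller elements after it = [4] -> 1
  18 (index 1): smaller elements after it = [4] -> 1
  4 (index 2): smaller elements after it = [] -> 0
  19 (index 3): smaller elements after it = [18] -> 1
  20 (index 4): smaller elements after it = [18] -> 1
Total inversions = 1 + 1 + 0 + 1 + 1 = 4
Final answer: 4


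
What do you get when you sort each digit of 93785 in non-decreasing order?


The number 93785 has digits: 9, 3, 7, 8, 5
Sorted: 3, 5, 7, 8, 9
Joining the sorted digits gives the result.
Final answer: 35789


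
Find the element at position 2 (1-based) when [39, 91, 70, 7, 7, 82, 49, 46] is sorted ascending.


Sort ascending: [7, 7, 39, 46, 49, 70, 82, 91]
The 2nd element (1-indexed) is at index 1.
Value = 7
Final answer: 7


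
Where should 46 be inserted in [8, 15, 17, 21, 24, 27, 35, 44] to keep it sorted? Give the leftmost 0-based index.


List is sorted: [8, 15, 17, 21, 24, 27, 35, 44]
We need the leftmost position where 46 can be inserted, i.e. the first index whose element is >= 46 (or the end of the list if none is).
Binary search with low=0, high=8 (0-based indices):
  low=0, high=8, mid=4: a[4]=24 < 46, so low = 5
  low=5, high=8, mid=6: a[6]=35 < 46, so low = 7
  low=7, high=8, mid=7: a[7]=44 < 46, so low = 8
Now low = high = 8, so the insertion index is 8.
Final answer: 8


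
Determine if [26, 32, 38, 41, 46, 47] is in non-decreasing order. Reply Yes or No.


Check consecutive pairs:
  26 <= 32? True
  32 <= 38? True
  38 <= 41? True
  41 <= 46? True
  46 <= 47? True
Every consecutive pair is in order, so the list is non-decreasing.
Final answer: Yes


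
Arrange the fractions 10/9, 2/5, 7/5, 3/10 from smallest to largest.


Convert to decimal for comparison:
  10/9 = 1.1111
  2/5 = 0.4
  7/5 = 1.4
  3/10 = 0.3
Decimals in increasing order: 0.3 < 0.4 < 1.1111 < 1.4
Writing each back as its fraction gives the sorted order.
Final answer: 3/10, 2/5, 10/9, 7/5


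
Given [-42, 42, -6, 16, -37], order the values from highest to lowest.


Original list: [-42, 42, -6, 16, -37]
Repeatedly take the largest remaining element:
  Remaining [-42, 42, -6, 16, -37] -> largest is 42
  Remaining [-42, -6, 16, -37] -> largest is 16
  Remaining [-42, -6, -37] -> largest is -6
  Remaining [-42, -37] -> largest is -37
  Remaining [-42] -> largest is -42
Collecting the picks in order gives the descending list.
Final answer: [42, 16, -6, -37, -42]


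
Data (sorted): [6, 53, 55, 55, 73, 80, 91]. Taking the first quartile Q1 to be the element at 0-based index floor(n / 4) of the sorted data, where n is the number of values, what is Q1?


The list has n = 7 elements.
Q1 index = floor(7 / 4) = floor(1.75) = 1
Counting from index 0 in the sorted data, the element at index 1 is 53.
Final answer: 53


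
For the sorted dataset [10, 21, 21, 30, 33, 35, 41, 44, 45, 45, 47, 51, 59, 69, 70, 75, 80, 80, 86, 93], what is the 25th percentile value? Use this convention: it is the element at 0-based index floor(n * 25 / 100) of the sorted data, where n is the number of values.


The dataset has n = 20 elements.
Index = floor(20 * 25 / 100) = floor(500 / 100) = floor(5) = 5
Counting from index 0 in the sorted data, the element at index 5 is 35.
Final answer: 35


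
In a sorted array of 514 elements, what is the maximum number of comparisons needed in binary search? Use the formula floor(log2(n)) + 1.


Binary search halves the search space each step.
Maximum comparisons = floor(log2(514)) + 1
log2(514) = 9.0056
floor(log2(514)) = 9, so 9 + 1 = 10
Final answer: 10


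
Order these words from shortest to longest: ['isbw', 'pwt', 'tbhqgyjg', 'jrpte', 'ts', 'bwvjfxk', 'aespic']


Compute lengths:
  'isbw' has length 4
  'pwt' has length 3
  'tbhqgyjg' has length 8
  'jrpte' has length 5
  'ts' has length 2
  'bwvjfxk' has length 7
  'aespic' has length 6
Lengths in increasing order: 2 < 3 < 4 < 5 < 6 < 7 < 8
Listing the words in that order gives the answer.
Final answer: ['ts', 'pwt', 'isbw', 'jrpte', 'aespic', 'bwvjfxk', 'tbhqgyjg']


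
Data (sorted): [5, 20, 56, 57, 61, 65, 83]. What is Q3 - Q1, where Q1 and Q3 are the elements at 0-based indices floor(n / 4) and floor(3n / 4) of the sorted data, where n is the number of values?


The data has n = 7 elements.
Q1 index = floor(7 / 4) = floor(1.75) = 1; Q3 index = floor(3 * 7 / 4) = floor(5.25) = 5
Q1 = element at index 1 = 20
Q3 = element at index 5 = 65
IQR = 65 - 20 = 45
Final answer: 45


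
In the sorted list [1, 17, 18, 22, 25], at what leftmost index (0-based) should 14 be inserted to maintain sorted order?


List is sorted: [1, 17, 18, 22, 25]
We need the leftmost position where 14 can be inserted, i.e. the first index whose element is >= 14 (or the end of the list if none is).
Binary search with low=0, high=5 (0-based indices):
  low=0, high=5, mid=2: a[2]=18 >= 14, so high = 2
  low=0, high=2, mid=1: a[1]=17 >= 14, so high = 1
  low=0, high=1, mid=0: a[0]=1 < 14, so low = 1
Now low = high = 1, so the insertion index is 1.
Final answer: 1


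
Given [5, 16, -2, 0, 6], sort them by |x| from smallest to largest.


Compute absolute values:
  |5| = 5
  |16| = 16
  |-2| = 2
  |0| = 0
  |6| = 6
Absolute values in increasing order: 0 < 2 < 5 < 6 < 16
Listing the original numbers in that order gives the answer.
Final answer: [0, -2, 5, 6, 16]
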